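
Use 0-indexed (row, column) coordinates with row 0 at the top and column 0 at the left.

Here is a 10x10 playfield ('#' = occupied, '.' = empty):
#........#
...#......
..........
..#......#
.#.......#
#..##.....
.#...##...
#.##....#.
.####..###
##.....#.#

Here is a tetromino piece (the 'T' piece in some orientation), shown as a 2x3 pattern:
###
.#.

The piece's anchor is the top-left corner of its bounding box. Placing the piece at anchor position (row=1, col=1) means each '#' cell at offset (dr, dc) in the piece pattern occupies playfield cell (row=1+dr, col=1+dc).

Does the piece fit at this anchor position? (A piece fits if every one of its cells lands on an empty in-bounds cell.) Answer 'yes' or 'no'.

Answer: no

Derivation:
Check each piece cell at anchor (1, 1):
  offset (0,0) -> (1,1): empty -> OK
  offset (0,1) -> (1,2): empty -> OK
  offset (0,2) -> (1,3): occupied ('#') -> FAIL
  offset (1,1) -> (2,2): empty -> OK
All cells valid: no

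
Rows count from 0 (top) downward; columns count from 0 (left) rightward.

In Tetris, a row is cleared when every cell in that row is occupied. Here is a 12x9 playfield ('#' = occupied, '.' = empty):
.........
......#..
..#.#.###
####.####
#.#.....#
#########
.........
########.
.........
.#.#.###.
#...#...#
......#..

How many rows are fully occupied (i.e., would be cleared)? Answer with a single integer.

Check each row:
  row 0: 9 empty cells -> not full
  row 1: 8 empty cells -> not full
  row 2: 4 empty cells -> not full
  row 3: 1 empty cell -> not full
  row 4: 6 empty cells -> not full
  row 5: 0 empty cells -> FULL (clear)
  row 6: 9 empty cells -> not full
  row 7: 1 empty cell -> not full
  row 8: 9 empty cells -> not full
  row 9: 4 empty cells -> not full
  row 10: 6 empty cells -> not full
  row 11: 8 empty cells -> not full
Total rows cleared: 1

Answer: 1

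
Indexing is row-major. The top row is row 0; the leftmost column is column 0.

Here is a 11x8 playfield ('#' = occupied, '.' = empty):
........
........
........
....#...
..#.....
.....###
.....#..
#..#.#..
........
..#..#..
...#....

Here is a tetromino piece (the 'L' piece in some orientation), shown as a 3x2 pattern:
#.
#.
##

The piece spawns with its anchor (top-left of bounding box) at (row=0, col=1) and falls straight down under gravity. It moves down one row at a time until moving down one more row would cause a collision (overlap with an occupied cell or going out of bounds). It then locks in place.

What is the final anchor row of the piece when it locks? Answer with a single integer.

Answer: 1

Derivation:
Spawn at (row=0, col=1). Try each row:
  row 0: fits
  row 1: fits
  row 2: blocked -> lock at row 1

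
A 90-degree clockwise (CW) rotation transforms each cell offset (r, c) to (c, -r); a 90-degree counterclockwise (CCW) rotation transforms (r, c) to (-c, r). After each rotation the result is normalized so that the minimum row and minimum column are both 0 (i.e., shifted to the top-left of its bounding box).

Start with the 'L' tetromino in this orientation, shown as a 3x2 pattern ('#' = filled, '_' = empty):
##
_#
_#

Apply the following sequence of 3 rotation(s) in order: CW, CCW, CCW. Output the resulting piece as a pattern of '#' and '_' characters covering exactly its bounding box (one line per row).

Answer: ###
#__

Derivation:
Start:
##
_#
_#
After rotation 1 (CW):
__#
###
After rotation 2 (CCW):
##
_#
_#
After rotation 3 (CCW):
###
#__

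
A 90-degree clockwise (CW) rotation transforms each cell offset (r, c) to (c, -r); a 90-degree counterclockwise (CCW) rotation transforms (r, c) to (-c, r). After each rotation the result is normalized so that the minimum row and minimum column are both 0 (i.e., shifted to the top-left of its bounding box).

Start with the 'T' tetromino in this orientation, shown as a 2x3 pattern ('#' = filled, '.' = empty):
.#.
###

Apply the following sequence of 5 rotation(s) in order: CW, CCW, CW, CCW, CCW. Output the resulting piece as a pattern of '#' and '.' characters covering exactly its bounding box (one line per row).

Start:
.#.
###
After rotation 1 (CW):
#.
##
#.
After rotation 2 (CCW):
.#.
###
After rotation 3 (CW):
#.
##
#.
After rotation 4 (CCW):
.#.
###
After rotation 5 (CCW):
.#
##
.#

Answer: .#
##
.#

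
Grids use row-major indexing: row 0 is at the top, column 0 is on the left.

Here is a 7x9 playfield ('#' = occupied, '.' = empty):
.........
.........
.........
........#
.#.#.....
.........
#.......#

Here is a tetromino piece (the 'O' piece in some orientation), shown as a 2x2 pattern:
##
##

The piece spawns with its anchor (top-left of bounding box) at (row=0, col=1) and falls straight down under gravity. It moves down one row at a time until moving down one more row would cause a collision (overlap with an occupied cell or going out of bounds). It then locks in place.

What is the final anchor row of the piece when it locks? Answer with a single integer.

Answer: 2

Derivation:
Spawn at (row=0, col=1). Try each row:
  row 0: fits
  row 1: fits
  row 2: fits
  row 3: blocked -> lock at row 2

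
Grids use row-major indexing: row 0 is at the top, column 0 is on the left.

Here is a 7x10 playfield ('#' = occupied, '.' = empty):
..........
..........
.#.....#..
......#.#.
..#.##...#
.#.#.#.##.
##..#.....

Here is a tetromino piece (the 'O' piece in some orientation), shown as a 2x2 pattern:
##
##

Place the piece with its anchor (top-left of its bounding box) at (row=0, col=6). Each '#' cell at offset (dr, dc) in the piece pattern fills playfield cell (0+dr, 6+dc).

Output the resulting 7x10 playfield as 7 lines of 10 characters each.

Fill (0+0,6+0) = (0,6)
Fill (0+0,6+1) = (0,7)
Fill (0+1,6+0) = (1,6)
Fill (0+1,6+1) = (1,7)

Answer: ......##..
......##..
.#.....#..
......#.#.
..#.##...#
.#.#.#.##.
##..#.....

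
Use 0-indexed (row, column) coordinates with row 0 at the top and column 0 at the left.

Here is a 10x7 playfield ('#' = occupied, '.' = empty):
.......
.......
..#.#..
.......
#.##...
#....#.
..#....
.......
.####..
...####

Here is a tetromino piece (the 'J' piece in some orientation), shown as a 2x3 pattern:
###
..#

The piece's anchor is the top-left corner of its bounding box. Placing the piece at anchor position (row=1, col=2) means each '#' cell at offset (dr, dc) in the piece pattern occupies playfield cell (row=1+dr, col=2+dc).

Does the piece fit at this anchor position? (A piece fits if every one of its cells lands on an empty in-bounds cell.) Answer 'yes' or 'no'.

Answer: no

Derivation:
Check each piece cell at anchor (1, 2):
  offset (0,0) -> (1,2): empty -> OK
  offset (0,1) -> (1,3): empty -> OK
  offset (0,2) -> (1,4): empty -> OK
  offset (1,2) -> (2,4): occupied ('#') -> FAIL
All cells valid: no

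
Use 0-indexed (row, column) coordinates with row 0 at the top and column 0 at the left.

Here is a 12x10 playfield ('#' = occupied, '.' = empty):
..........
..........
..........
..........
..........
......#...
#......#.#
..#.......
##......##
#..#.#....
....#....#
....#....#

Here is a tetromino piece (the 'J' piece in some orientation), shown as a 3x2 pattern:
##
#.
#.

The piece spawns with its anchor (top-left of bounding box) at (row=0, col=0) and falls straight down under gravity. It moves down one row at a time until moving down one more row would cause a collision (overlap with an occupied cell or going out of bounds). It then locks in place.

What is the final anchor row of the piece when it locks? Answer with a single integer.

Answer: 3

Derivation:
Spawn at (row=0, col=0). Try each row:
  row 0: fits
  row 1: fits
  row 2: fits
  row 3: fits
  row 4: blocked -> lock at row 3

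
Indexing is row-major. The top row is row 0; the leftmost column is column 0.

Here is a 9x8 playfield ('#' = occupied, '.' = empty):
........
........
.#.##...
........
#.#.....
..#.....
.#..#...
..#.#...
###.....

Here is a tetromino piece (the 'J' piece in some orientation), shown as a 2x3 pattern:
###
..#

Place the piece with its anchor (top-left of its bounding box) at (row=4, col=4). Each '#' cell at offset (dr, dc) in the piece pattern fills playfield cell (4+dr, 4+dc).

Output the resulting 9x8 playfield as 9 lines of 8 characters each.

Fill (4+0,4+0) = (4,4)
Fill (4+0,4+1) = (4,5)
Fill (4+0,4+2) = (4,6)
Fill (4+1,4+2) = (5,6)

Answer: ........
........
.#.##...
........
#.#.###.
..#...#.
.#..#...
..#.#...
###.....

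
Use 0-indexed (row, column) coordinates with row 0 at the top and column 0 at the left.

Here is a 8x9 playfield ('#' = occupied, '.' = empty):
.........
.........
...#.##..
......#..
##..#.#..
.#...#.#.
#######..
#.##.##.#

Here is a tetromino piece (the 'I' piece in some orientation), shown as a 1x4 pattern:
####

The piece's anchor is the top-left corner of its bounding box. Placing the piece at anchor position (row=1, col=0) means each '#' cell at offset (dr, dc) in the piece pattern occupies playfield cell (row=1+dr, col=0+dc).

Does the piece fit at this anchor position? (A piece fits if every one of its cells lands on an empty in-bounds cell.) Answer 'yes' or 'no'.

Answer: yes

Derivation:
Check each piece cell at anchor (1, 0):
  offset (0,0) -> (1,0): empty -> OK
  offset (0,1) -> (1,1): empty -> OK
  offset (0,2) -> (1,2): empty -> OK
  offset (0,3) -> (1,3): empty -> OK
All cells valid: yes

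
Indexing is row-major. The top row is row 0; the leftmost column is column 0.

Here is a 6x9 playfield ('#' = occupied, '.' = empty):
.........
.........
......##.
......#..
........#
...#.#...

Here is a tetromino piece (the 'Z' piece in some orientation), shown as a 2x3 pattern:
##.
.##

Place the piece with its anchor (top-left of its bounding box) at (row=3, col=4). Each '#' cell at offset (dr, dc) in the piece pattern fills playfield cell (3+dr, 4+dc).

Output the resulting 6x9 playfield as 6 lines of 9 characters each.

Fill (3+0,4+0) = (3,4)
Fill (3+0,4+1) = (3,5)
Fill (3+1,4+1) = (4,5)
Fill (3+1,4+2) = (4,6)

Answer: .........
.........
......##.
....###..
.....##.#
...#.#...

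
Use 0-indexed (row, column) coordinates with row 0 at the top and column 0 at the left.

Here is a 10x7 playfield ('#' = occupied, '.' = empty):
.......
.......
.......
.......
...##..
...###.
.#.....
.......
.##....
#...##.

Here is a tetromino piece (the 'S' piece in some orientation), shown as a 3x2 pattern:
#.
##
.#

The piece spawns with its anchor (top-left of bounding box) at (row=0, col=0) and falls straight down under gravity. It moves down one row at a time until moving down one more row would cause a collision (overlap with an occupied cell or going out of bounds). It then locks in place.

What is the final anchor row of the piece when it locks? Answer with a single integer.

Spawn at (row=0, col=0). Try each row:
  row 0: fits
  row 1: fits
  row 2: fits
  row 3: fits
  row 4: blocked -> lock at row 3

Answer: 3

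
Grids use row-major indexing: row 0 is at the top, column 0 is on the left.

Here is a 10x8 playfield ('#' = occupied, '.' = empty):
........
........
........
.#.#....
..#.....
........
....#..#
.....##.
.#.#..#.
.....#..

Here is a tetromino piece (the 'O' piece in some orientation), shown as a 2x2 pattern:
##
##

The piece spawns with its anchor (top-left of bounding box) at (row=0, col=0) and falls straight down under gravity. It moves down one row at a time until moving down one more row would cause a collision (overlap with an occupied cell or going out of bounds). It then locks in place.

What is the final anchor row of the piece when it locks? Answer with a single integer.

Answer: 1

Derivation:
Spawn at (row=0, col=0). Try each row:
  row 0: fits
  row 1: fits
  row 2: blocked -> lock at row 1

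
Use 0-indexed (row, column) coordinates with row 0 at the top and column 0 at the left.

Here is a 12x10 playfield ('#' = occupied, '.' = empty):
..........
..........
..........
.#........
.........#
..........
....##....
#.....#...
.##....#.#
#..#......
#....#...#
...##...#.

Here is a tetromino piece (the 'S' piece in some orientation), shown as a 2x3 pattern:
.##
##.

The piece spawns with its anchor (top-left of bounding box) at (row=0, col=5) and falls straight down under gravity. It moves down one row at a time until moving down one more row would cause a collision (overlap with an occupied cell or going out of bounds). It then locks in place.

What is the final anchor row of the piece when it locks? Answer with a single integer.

Spawn at (row=0, col=5). Try each row:
  row 0: fits
  row 1: fits
  row 2: fits
  row 3: fits
  row 4: fits
  row 5: blocked -> lock at row 4

Answer: 4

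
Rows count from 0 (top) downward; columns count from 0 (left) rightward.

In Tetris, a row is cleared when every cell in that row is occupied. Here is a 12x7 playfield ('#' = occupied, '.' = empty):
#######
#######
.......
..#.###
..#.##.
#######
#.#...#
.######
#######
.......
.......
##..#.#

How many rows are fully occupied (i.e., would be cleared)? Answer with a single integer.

Check each row:
  row 0: 0 empty cells -> FULL (clear)
  row 1: 0 empty cells -> FULL (clear)
  row 2: 7 empty cells -> not full
  row 3: 3 empty cells -> not full
  row 4: 4 empty cells -> not full
  row 5: 0 empty cells -> FULL (clear)
  row 6: 4 empty cells -> not full
  row 7: 1 empty cell -> not full
  row 8: 0 empty cells -> FULL (clear)
  row 9: 7 empty cells -> not full
  row 10: 7 empty cells -> not full
  row 11: 3 empty cells -> not full
Total rows cleared: 4

Answer: 4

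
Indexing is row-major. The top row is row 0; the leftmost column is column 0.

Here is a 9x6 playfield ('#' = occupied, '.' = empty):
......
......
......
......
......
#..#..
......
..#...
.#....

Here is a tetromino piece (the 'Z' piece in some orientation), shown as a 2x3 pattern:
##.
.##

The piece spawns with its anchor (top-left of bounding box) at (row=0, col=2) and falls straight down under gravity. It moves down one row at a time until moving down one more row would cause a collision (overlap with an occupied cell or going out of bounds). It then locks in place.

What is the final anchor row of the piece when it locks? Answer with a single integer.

Answer: 3

Derivation:
Spawn at (row=0, col=2). Try each row:
  row 0: fits
  row 1: fits
  row 2: fits
  row 3: fits
  row 4: blocked -> lock at row 3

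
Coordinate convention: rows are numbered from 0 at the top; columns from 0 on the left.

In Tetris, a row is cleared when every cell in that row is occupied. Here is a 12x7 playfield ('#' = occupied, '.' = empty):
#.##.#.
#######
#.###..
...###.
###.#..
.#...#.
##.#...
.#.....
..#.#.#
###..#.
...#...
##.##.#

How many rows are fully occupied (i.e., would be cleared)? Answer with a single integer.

Answer: 1

Derivation:
Check each row:
  row 0: 3 empty cells -> not full
  row 1: 0 empty cells -> FULL (clear)
  row 2: 3 empty cells -> not full
  row 3: 4 empty cells -> not full
  row 4: 3 empty cells -> not full
  row 5: 5 empty cells -> not full
  row 6: 4 empty cells -> not full
  row 7: 6 empty cells -> not full
  row 8: 4 empty cells -> not full
  row 9: 3 empty cells -> not full
  row 10: 6 empty cells -> not full
  row 11: 2 empty cells -> not full
Total rows cleared: 1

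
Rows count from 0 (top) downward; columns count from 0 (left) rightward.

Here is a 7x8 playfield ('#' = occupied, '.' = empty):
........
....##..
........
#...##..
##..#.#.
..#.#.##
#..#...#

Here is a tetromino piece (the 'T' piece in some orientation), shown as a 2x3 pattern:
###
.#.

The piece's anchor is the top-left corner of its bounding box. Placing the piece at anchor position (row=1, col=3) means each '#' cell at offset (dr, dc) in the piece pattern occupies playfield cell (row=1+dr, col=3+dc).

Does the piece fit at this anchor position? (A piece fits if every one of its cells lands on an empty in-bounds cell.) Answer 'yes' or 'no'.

Check each piece cell at anchor (1, 3):
  offset (0,0) -> (1,3): empty -> OK
  offset (0,1) -> (1,4): occupied ('#') -> FAIL
  offset (0,2) -> (1,5): occupied ('#') -> FAIL
  offset (1,1) -> (2,4): empty -> OK
All cells valid: no

Answer: no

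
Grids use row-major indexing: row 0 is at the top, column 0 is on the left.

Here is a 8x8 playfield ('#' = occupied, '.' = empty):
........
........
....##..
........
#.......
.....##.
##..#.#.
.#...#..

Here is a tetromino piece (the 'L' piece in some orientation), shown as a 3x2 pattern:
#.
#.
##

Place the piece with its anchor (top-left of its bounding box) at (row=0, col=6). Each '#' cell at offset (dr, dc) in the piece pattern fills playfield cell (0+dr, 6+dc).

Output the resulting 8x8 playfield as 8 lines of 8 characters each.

Answer: ......#.
......#.
....####
........
#.......
.....##.
##..#.#.
.#...#..

Derivation:
Fill (0+0,6+0) = (0,6)
Fill (0+1,6+0) = (1,6)
Fill (0+2,6+0) = (2,6)
Fill (0+2,6+1) = (2,7)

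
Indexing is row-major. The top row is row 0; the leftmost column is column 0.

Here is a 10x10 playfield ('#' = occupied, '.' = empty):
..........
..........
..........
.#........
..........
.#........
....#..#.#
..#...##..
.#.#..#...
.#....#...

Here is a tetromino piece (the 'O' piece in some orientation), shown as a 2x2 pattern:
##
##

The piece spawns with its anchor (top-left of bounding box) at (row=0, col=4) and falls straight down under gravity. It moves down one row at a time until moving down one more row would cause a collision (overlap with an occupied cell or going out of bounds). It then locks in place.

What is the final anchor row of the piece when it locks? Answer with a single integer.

Answer: 4

Derivation:
Spawn at (row=0, col=4). Try each row:
  row 0: fits
  row 1: fits
  row 2: fits
  row 3: fits
  row 4: fits
  row 5: blocked -> lock at row 4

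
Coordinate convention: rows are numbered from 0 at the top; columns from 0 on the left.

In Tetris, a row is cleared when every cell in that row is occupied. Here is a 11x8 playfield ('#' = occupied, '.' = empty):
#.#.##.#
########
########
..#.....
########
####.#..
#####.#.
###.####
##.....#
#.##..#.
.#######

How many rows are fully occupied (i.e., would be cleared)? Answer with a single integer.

Check each row:
  row 0: 3 empty cells -> not full
  row 1: 0 empty cells -> FULL (clear)
  row 2: 0 empty cells -> FULL (clear)
  row 3: 7 empty cells -> not full
  row 4: 0 empty cells -> FULL (clear)
  row 5: 3 empty cells -> not full
  row 6: 2 empty cells -> not full
  row 7: 1 empty cell -> not full
  row 8: 5 empty cells -> not full
  row 9: 4 empty cells -> not full
  row 10: 1 empty cell -> not full
Total rows cleared: 3

Answer: 3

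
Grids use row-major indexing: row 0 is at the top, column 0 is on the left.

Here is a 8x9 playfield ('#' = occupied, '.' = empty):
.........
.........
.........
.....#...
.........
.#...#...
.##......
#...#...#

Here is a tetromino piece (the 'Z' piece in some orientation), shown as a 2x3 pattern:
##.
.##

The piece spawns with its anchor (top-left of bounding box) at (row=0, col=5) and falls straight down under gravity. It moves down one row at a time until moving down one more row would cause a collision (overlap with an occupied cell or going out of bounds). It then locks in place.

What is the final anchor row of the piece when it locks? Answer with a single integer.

Answer: 2

Derivation:
Spawn at (row=0, col=5). Try each row:
  row 0: fits
  row 1: fits
  row 2: fits
  row 3: blocked -> lock at row 2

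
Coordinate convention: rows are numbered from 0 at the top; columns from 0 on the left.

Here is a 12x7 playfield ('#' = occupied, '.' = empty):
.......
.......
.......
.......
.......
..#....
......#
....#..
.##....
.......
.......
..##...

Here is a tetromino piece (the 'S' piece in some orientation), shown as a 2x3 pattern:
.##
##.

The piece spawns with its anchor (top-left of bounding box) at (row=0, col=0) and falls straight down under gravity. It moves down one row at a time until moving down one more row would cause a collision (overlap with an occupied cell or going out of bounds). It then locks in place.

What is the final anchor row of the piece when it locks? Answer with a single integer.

Spawn at (row=0, col=0). Try each row:
  row 0: fits
  row 1: fits
  row 2: fits
  row 3: fits
  row 4: fits
  row 5: blocked -> lock at row 4

Answer: 4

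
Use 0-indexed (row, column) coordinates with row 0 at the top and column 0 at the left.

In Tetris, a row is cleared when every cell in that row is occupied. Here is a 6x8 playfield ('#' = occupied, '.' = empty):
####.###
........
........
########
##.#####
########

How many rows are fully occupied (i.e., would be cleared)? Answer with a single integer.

Answer: 2

Derivation:
Check each row:
  row 0: 1 empty cell -> not full
  row 1: 8 empty cells -> not full
  row 2: 8 empty cells -> not full
  row 3: 0 empty cells -> FULL (clear)
  row 4: 1 empty cell -> not full
  row 5: 0 empty cells -> FULL (clear)
Total rows cleared: 2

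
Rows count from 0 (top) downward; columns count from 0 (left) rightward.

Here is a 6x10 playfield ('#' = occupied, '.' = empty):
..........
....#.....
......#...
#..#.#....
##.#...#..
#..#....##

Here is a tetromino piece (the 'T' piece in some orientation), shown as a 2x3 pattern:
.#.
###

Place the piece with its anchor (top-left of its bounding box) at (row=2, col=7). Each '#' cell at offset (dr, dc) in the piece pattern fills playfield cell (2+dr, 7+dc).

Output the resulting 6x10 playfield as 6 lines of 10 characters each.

Fill (2+0,7+1) = (2,8)
Fill (2+1,7+0) = (3,7)
Fill (2+1,7+1) = (3,8)
Fill (2+1,7+2) = (3,9)

Answer: ..........
....#.....
......#.#.
#..#.#.###
##.#...#..
#..#....##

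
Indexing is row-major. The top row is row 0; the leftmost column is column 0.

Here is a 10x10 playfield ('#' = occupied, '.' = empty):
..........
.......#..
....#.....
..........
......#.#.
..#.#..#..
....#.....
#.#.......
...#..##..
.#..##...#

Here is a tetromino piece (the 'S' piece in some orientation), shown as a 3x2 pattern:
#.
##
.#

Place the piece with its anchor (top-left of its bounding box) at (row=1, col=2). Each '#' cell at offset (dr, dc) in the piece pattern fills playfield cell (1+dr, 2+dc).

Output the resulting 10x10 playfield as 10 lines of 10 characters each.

Fill (1+0,2+0) = (1,2)
Fill (1+1,2+0) = (2,2)
Fill (1+1,2+1) = (2,3)
Fill (1+2,2+1) = (3,3)

Answer: ..........
..#....#..
..###.....
...#......
......#.#.
..#.#..#..
....#.....
#.#.......
...#..##..
.#..##...#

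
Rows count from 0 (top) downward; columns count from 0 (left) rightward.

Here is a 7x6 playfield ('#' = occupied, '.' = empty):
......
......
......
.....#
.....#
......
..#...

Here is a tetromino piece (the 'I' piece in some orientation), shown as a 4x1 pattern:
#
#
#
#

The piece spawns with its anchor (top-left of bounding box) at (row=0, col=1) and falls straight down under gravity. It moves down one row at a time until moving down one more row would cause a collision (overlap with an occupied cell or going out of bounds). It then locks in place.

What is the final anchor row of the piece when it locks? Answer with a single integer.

Answer: 3

Derivation:
Spawn at (row=0, col=1). Try each row:
  row 0: fits
  row 1: fits
  row 2: fits
  row 3: fits
  row 4: blocked -> lock at row 3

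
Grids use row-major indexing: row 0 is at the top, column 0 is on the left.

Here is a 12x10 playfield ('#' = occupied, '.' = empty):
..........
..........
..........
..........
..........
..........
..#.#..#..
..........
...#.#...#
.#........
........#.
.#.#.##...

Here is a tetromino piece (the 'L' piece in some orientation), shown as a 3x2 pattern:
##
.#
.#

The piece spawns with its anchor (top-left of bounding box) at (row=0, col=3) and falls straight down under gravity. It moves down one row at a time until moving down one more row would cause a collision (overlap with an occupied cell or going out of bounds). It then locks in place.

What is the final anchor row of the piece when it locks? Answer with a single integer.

Spawn at (row=0, col=3). Try each row:
  row 0: fits
  row 1: fits
  row 2: fits
  row 3: fits
  row 4: blocked -> lock at row 3

Answer: 3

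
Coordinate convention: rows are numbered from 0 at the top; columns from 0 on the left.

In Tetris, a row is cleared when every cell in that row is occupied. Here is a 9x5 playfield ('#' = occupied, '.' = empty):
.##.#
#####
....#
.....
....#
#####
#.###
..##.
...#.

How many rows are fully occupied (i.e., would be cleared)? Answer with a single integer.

Check each row:
  row 0: 2 empty cells -> not full
  row 1: 0 empty cells -> FULL (clear)
  row 2: 4 empty cells -> not full
  row 3: 5 empty cells -> not full
  row 4: 4 empty cells -> not full
  row 5: 0 empty cells -> FULL (clear)
  row 6: 1 empty cell -> not full
  row 7: 3 empty cells -> not full
  row 8: 4 empty cells -> not full
Total rows cleared: 2

Answer: 2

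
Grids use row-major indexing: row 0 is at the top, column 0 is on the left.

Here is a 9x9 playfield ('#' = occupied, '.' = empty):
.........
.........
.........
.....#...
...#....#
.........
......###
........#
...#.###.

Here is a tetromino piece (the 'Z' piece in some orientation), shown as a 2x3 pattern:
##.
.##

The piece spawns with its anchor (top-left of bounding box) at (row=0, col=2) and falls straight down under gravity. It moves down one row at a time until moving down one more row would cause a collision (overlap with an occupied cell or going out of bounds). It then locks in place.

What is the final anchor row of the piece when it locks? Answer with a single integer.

Spawn at (row=0, col=2). Try each row:
  row 0: fits
  row 1: fits
  row 2: fits
  row 3: blocked -> lock at row 2

Answer: 2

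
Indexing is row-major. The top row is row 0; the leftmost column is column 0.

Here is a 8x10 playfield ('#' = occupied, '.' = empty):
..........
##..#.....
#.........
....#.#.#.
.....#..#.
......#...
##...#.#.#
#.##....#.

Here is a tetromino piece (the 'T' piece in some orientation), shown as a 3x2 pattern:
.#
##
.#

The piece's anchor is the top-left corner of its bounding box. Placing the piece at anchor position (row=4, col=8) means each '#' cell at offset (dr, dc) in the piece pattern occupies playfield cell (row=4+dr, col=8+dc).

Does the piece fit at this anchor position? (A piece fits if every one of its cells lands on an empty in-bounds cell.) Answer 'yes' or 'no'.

Answer: no

Derivation:
Check each piece cell at anchor (4, 8):
  offset (0,1) -> (4,9): empty -> OK
  offset (1,0) -> (5,8): empty -> OK
  offset (1,1) -> (5,9): empty -> OK
  offset (2,1) -> (6,9): occupied ('#') -> FAIL
All cells valid: no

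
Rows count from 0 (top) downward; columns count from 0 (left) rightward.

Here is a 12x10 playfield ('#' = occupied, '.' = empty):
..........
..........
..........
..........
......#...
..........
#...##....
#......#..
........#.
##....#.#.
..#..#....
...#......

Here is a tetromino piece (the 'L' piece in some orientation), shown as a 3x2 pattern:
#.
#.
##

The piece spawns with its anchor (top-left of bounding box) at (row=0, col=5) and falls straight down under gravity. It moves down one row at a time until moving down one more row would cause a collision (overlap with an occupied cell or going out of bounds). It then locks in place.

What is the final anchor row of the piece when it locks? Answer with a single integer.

Spawn at (row=0, col=5). Try each row:
  row 0: fits
  row 1: fits
  row 2: blocked -> lock at row 1

Answer: 1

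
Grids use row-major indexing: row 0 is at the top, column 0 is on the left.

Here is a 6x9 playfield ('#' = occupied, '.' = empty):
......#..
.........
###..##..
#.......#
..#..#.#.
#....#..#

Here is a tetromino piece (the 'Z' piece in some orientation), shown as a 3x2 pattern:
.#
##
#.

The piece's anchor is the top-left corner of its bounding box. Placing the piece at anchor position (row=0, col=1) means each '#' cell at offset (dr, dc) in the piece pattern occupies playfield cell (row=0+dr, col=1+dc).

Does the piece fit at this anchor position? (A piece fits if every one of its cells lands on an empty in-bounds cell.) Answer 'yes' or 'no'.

Check each piece cell at anchor (0, 1):
  offset (0,1) -> (0,2): empty -> OK
  offset (1,0) -> (1,1): empty -> OK
  offset (1,1) -> (1,2): empty -> OK
  offset (2,0) -> (2,1): occupied ('#') -> FAIL
All cells valid: no

Answer: no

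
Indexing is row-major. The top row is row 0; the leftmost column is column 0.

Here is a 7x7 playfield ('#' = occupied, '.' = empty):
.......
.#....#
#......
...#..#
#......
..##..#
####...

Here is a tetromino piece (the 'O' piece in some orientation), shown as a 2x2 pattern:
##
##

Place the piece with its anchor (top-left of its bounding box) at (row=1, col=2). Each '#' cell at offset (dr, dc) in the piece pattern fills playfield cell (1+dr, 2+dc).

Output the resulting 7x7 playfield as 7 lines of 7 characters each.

Fill (1+0,2+0) = (1,2)
Fill (1+0,2+1) = (1,3)
Fill (1+1,2+0) = (2,2)
Fill (1+1,2+1) = (2,3)

Answer: .......
.###..#
#.##...
...#..#
#......
..##..#
####...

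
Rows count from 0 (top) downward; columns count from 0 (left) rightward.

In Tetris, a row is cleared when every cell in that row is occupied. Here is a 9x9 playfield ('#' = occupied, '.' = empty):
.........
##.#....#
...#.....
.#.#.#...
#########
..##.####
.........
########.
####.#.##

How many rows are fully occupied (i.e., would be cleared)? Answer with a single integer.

Check each row:
  row 0: 9 empty cells -> not full
  row 1: 5 empty cells -> not full
  row 2: 8 empty cells -> not full
  row 3: 6 empty cells -> not full
  row 4: 0 empty cells -> FULL (clear)
  row 5: 3 empty cells -> not full
  row 6: 9 empty cells -> not full
  row 7: 1 empty cell -> not full
  row 8: 2 empty cells -> not full
Total rows cleared: 1

Answer: 1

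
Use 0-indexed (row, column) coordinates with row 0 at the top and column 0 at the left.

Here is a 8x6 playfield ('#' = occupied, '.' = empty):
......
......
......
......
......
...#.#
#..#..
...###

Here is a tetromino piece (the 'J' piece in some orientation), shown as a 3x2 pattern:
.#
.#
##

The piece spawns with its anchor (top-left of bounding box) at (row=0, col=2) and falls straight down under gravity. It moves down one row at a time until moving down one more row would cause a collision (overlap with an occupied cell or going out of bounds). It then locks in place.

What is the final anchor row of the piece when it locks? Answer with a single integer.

Answer: 2

Derivation:
Spawn at (row=0, col=2). Try each row:
  row 0: fits
  row 1: fits
  row 2: fits
  row 3: blocked -> lock at row 2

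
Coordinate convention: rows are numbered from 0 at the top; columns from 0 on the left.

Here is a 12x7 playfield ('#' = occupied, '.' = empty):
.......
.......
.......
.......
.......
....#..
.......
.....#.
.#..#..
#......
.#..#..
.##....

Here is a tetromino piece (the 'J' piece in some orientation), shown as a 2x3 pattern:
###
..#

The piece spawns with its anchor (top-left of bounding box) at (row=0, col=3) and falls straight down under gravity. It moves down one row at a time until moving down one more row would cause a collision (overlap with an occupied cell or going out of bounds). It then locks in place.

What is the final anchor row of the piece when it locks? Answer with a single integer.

Spawn at (row=0, col=3). Try each row:
  row 0: fits
  row 1: fits
  row 2: fits
  row 3: fits
  row 4: fits
  row 5: blocked -> lock at row 4

Answer: 4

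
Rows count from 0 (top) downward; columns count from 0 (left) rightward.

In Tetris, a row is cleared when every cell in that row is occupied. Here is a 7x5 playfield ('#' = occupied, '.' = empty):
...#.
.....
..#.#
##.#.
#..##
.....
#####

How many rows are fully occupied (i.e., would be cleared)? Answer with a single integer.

Check each row:
  row 0: 4 empty cells -> not full
  row 1: 5 empty cells -> not full
  row 2: 3 empty cells -> not full
  row 3: 2 empty cells -> not full
  row 4: 2 empty cells -> not full
  row 5: 5 empty cells -> not full
  row 6: 0 empty cells -> FULL (clear)
Total rows cleared: 1

Answer: 1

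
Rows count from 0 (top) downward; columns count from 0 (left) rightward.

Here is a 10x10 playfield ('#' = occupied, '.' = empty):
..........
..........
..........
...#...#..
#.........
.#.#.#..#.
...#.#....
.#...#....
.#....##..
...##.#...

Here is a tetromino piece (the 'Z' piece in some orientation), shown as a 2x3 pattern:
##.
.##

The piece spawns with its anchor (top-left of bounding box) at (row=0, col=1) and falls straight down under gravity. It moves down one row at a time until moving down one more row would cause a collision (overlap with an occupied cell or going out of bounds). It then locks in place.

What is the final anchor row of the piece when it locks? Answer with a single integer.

Spawn at (row=0, col=1). Try each row:
  row 0: fits
  row 1: fits
  row 2: blocked -> lock at row 1

Answer: 1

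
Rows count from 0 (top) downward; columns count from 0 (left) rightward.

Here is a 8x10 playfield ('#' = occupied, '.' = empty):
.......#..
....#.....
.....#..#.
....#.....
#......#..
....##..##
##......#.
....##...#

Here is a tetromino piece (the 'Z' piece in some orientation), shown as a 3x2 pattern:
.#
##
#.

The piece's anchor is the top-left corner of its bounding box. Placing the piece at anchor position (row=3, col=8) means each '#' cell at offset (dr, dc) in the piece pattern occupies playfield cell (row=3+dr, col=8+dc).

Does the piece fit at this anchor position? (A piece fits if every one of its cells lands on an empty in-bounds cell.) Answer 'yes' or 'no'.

Check each piece cell at anchor (3, 8):
  offset (0,1) -> (3,9): empty -> OK
  offset (1,0) -> (4,8): empty -> OK
  offset (1,1) -> (4,9): empty -> OK
  offset (2,0) -> (5,8): occupied ('#') -> FAIL
All cells valid: no

Answer: no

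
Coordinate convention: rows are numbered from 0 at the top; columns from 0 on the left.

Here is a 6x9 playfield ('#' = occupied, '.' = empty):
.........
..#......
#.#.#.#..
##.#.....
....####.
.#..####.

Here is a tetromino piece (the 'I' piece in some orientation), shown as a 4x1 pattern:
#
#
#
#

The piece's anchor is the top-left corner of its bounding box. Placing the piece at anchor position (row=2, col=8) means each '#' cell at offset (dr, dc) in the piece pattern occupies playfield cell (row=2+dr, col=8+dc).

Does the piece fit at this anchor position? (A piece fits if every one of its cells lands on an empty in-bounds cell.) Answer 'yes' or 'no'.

Answer: yes

Derivation:
Check each piece cell at anchor (2, 8):
  offset (0,0) -> (2,8): empty -> OK
  offset (1,0) -> (3,8): empty -> OK
  offset (2,0) -> (4,8): empty -> OK
  offset (3,0) -> (5,8): empty -> OK
All cells valid: yes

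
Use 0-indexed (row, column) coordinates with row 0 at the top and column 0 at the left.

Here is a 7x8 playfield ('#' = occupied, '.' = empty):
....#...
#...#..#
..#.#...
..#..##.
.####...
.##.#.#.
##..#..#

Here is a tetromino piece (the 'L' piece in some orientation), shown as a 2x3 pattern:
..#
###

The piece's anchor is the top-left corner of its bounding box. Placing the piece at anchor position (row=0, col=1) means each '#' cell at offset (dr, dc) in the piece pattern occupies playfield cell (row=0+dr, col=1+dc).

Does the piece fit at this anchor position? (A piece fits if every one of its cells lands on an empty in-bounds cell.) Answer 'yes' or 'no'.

Check each piece cell at anchor (0, 1):
  offset (0,2) -> (0,3): empty -> OK
  offset (1,0) -> (1,1): empty -> OK
  offset (1,1) -> (1,2): empty -> OK
  offset (1,2) -> (1,3): empty -> OK
All cells valid: yes

Answer: yes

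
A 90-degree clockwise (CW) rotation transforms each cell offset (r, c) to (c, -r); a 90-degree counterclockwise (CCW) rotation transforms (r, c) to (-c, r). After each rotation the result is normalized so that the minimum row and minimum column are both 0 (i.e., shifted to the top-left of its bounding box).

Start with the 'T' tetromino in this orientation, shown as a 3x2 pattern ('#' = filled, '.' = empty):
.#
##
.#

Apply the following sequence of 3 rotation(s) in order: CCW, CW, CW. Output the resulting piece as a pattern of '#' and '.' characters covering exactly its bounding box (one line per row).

Answer: .#.
###

Derivation:
Start:
.#
##
.#
After rotation 1 (CCW):
###
.#.
After rotation 2 (CW):
.#
##
.#
After rotation 3 (CW):
.#.
###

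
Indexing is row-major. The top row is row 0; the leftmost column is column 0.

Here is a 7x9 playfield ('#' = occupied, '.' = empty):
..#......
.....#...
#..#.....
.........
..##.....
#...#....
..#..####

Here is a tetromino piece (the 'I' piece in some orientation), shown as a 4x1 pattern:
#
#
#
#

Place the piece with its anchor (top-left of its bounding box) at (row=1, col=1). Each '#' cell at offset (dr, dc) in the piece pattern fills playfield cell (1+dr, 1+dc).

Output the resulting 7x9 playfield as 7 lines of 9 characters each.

Fill (1+0,1+0) = (1,1)
Fill (1+1,1+0) = (2,1)
Fill (1+2,1+0) = (3,1)
Fill (1+3,1+0) = (4,1)

Answer: ..#......
.#...#...
##.#.....
.#.......
.###.....
#...#....
..#..####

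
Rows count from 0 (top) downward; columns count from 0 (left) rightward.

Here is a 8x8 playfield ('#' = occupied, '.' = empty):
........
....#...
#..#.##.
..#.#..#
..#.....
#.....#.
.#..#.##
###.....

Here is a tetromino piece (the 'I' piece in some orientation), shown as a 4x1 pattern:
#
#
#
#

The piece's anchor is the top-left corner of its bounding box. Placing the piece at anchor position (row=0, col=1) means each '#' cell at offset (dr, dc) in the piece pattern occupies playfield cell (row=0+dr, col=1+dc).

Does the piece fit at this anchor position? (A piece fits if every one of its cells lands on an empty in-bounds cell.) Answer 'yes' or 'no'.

Check each piece cell at anchor (0, 1):
  offset (0,0) -> (0,1): empty -> OK
  offset (1,0) -> (1,1): empty -> OK
  offset (2,0) -> (2,1): empty -> OK
  offset (3,0) -> (3,1): empty -> OK
All cells valid: yes

Answer: yes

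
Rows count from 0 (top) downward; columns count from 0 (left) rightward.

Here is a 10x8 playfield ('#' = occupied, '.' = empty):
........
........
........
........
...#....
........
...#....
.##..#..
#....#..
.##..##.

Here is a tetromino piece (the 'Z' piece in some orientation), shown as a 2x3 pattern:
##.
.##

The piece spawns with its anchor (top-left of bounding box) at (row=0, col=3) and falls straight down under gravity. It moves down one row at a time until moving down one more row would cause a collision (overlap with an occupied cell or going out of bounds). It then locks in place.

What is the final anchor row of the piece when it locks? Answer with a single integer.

Spawn at (row=0, col=3). Try each row:
  row 0: fits
  row 1: fits
  row 2: fits
  row 3: fits
  row 4: blocked -> lock at row 3

Answer: 3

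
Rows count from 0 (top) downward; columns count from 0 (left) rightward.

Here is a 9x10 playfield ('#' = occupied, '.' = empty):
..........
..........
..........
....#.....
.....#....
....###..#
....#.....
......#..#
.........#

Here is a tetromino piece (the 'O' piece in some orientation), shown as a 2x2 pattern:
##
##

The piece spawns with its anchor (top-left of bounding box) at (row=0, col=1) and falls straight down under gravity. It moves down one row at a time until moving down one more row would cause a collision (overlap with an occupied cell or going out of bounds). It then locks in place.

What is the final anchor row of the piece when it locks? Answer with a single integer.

Spawn at (row=0, col=1). Try each row:
  row 0: fits
  row 1: fits
  row 2: fits
  row 3: fits
  row 4: fits
  row 5: fits
  row 6: fits
  row 7: fits
  row 8: blocked -> lock at row 7

Answer: 7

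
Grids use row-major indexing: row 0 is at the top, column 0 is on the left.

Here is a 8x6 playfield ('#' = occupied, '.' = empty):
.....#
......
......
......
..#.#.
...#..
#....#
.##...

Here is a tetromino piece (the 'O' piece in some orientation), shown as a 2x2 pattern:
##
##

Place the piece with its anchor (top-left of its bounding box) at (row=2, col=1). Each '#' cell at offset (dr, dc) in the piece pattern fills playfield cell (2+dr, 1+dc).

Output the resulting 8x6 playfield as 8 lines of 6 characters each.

Answer: .....#
......
.##...
.##...
..#.#.
...#..
#....#
.##...

Derivation:
Fill (2+0,1+0) = (2,1)
Fill (2+0,1+1) = (2,2)
Fill (2+1,1+0) = (3,1)
Fill (2+1,1+1) = (3,2)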